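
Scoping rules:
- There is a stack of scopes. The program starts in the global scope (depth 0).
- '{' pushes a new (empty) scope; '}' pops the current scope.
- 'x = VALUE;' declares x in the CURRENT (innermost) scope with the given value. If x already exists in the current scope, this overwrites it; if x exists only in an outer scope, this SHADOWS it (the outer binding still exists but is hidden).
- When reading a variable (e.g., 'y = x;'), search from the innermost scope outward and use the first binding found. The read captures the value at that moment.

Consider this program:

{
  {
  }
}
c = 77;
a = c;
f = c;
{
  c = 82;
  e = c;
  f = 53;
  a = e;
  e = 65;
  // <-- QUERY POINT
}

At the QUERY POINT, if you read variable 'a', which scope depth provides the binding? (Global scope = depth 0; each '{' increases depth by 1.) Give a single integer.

Step 1: enter scope (depth=1)
Step 2: enter scope (depth=2)
Step 3: exit scope (depth=1)
Step 4: exit scope (depth=0)
Step 5: declare c=77 at depth 0
Step 6: declare a=(read c)=77 at depth 0
Step 7: declare f=(read c)=77 at depth 0
Step 8: enter scope (depth=1)
Step 9: declare c=82 at depth 1
Step 10: declare e=(read c)=82 at depth 1
Step 11: declare f=53 at depth 1
Step 12: declare a=(read e)=82 at depth 1
Step 13: declare e=65 at depth 1
Visible at query point: a=82 c=82 e=65 f=53

Answer: 1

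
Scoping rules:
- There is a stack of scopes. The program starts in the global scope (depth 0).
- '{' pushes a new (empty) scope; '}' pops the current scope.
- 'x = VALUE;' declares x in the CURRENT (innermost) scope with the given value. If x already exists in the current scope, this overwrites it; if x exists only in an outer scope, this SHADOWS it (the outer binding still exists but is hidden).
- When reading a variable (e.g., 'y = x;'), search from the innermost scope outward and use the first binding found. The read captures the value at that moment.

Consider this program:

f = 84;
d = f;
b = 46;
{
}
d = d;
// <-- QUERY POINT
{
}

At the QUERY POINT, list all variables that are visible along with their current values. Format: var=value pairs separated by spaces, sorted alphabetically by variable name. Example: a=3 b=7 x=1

Step 1: declare f=84 at depth 0
Step 2: declare d=(read f)=84 at depth 0
Step 3: declare b=46 at depth 0
Step 4: enter scope (depth=1)
Step 5: exit scope (depth=0)
Step 6: declare d=(read d)=84 at depth 0
Visible at query point: b=46 d=84 f=84

Answer: b=46 d=84 f=84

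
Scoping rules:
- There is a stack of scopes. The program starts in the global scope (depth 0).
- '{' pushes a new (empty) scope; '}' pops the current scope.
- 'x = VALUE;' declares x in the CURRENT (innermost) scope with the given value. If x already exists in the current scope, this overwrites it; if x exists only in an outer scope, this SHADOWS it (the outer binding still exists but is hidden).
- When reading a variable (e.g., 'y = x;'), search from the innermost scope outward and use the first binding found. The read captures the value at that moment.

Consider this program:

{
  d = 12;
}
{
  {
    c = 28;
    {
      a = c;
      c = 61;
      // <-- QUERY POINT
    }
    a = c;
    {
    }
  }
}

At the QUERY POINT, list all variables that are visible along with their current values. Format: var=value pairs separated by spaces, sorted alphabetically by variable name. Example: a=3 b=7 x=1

Step 1: enter scope (depth=1)
Step 2: declare d=12 at depth 1
Step 3: exit scope (depth=0)
Step 4: enter scope (depth=1)
Step 5: enter scope (depth=2)
Step 6: declare c=28 at depth 2
Step 7: enter scope (depth=3)
Step 8: declare a=(read c)=28 at depth 3
Step 9: declare c=61 at depth 3
Visible at query point: a=28 c=61

Answer: a=28 c=61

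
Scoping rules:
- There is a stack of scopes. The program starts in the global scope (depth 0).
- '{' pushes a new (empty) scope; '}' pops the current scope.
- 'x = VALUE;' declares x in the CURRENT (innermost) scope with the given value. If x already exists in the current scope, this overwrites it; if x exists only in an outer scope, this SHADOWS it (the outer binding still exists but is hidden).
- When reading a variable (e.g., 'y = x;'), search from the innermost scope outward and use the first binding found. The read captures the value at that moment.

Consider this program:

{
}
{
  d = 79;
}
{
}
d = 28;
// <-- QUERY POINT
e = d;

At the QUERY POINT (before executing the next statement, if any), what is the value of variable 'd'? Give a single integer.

Answer: 28

Derivation:
Step 1: enter scope (depth=1)
Step 2: exit scope (depth=0)
Step 3: enter scope (depth=1)
Step 4: declare d=79 at depth 1
Step 5: exit scope (depth=0)
Step 6: enter scope (depth=1)
Step 7: exit scope (depth=0)
Step 8: declare d=28 at depth 0
Visible at query point: d=28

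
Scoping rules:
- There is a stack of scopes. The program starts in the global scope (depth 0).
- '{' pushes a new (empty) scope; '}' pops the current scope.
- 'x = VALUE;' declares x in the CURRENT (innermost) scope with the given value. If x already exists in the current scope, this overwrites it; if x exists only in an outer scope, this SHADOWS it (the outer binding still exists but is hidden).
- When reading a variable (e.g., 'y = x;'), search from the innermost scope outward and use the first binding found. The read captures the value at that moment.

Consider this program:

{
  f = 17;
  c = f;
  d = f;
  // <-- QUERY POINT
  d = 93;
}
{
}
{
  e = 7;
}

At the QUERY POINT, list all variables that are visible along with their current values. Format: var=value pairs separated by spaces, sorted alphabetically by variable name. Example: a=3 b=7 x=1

Step 1: enter scope (depth=1)
Step 2: declare f=17 at depth 1
Step 3: declare c=(read f)=17 at depth 1
Step 4: declare d=(read f)=17 at depth 1
Visible at query point: c=17 d=17 f=17

Answer: c=17 d=17 f=17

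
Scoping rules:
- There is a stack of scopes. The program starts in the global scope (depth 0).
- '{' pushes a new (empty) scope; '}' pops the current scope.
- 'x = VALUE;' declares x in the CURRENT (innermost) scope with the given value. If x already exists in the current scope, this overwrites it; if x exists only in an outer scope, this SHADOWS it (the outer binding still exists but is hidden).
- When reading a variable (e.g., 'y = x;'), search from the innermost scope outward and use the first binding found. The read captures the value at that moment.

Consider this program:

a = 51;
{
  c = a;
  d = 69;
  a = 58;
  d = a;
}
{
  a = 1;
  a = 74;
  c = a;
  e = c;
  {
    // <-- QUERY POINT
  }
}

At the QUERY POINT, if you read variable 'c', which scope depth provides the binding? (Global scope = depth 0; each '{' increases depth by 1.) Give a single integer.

Step 1: declare a=51 at depth 0
Step 2: enter scope (depth=1)
Step 3: declare c=(read a)=51 at depth 1
Step 4: declare d=69 at depth 1
Step 5: declare a=58 at depth 1
Step 6: declare d=(read a)=58 at depth 1
Step 7: exit scope (depth=0)
Step 8: enter scope (depth=1)
Step 9: declare a=1 at depth 1
Step 10: declare a=74 at depth 1
Step 11: declare c=(read a)=74 at depth 1
Step 12: declare e=(read c)=74 at depth 1
Step 13: enter scope (depth=2)
Visible at query point: a=74 c=74 e=74

Answer: 1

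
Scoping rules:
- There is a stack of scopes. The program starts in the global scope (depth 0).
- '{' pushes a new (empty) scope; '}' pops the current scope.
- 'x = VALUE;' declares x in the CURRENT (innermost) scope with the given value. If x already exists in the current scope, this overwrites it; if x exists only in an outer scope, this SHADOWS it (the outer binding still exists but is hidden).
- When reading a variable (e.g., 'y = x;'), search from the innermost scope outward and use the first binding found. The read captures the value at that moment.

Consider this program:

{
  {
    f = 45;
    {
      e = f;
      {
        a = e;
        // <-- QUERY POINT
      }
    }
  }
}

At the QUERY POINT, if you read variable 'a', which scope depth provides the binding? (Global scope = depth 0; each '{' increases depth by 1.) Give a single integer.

Step 1: enter scope (depth=1)
Step 2: enter scope (depth=2)
Step 3: declare f=45 at depth 2
Step 4: enter scope (depth=3)
Step 5: declare e=(read f)=45 at depth 3
Step 6: enter scope (depth=4)
Step 7: declare a=(read e)=45 at depth 4
Visible at query point: a=45 e=45 f=45

Answer: 4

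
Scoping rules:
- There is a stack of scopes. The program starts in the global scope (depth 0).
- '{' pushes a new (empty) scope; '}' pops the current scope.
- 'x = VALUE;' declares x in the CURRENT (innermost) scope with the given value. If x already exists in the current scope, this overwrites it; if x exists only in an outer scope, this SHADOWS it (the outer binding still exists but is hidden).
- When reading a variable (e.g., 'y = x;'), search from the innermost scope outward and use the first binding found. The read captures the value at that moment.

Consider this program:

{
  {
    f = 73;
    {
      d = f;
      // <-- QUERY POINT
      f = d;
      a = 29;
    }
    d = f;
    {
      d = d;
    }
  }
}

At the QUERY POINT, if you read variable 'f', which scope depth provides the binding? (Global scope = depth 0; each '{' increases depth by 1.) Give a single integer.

Step 1: enter scope (depth=1)
Step 2: enter scope (depth=2)
Step 3: declare f=73 at depth 2
Step 4: enter scope (depth=3)
Step 5: declare d=(read f)=73 at depth 3
Visible at query point: d=73 f=73

Answer: 2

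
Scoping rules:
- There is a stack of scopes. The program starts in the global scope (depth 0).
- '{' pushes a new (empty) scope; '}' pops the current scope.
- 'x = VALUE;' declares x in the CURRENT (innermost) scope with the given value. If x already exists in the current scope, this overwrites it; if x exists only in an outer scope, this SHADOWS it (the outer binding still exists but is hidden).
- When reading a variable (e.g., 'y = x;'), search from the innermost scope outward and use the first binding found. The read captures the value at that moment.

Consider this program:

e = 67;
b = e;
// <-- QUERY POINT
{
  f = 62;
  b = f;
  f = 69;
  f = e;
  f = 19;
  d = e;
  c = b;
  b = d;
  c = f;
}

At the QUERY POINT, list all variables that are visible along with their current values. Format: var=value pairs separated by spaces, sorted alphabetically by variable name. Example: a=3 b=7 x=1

Answer: b=67 e=67

Derivation:
Step 1: declare e=67 at depth 0
Step 2: declare b=(read e)=67 at depth 0
Visible at query point: b=67 e=67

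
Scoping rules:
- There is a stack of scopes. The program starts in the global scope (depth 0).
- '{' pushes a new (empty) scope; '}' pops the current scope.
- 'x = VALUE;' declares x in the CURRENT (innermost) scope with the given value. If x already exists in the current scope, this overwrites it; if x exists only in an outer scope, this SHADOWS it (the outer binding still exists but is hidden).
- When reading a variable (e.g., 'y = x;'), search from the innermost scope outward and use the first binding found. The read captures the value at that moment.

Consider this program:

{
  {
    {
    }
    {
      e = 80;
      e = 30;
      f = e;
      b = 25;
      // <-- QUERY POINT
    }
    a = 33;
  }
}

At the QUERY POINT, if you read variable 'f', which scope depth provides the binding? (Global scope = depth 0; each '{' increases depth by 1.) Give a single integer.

Step 1: enter scope (depth=1)
Step 2: enter scope (depth=2)
Step 3: enter scope (depth=3)
Step 4: exit scope (depth=2)
Step 5: enter scope (depth=3)
Step 6: declare e=80 at depth 3
Step 7: declare e=30 at depth 3
Step 8: declare f=(read e)=30 at depth 3
Step 9: declare b=25 at depth 3
Visible at query point: b=25 e=30 f=30

Answer: 3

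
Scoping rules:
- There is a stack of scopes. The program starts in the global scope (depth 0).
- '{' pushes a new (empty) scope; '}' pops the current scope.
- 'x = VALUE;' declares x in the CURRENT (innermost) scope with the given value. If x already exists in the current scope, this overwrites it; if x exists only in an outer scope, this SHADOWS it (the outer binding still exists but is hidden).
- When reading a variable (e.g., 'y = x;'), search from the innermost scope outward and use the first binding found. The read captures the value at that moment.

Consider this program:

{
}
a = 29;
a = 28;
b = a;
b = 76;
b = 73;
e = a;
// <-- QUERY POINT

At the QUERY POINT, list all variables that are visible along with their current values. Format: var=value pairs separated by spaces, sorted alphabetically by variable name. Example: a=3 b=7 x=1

Answer: a=28 b=73 e=28

Derivation:
Step 1: enter scope (depth=1)
Step 2: exit scope (depth=0)
Step 3: declare a=29 at depth 0
Step 4: declare a=28 at depth 0
Step 5: declare b=(read a)=28 at depth 0
Step 6: declare b=76 at depth 0
Step 7: declare b=73 at depth 0
Step 8: declare e=(read a)=28 at depth 0
Visible at query point: a=28 b=73 e=28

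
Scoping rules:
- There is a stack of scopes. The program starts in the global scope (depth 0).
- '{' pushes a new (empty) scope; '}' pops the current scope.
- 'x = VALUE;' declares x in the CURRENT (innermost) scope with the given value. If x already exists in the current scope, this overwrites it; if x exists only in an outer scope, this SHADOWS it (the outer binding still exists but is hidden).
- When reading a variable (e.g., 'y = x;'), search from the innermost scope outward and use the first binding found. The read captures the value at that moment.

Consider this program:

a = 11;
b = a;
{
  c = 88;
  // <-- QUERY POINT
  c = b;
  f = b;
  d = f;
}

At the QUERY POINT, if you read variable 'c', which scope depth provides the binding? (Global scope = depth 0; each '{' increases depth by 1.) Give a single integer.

Step 1: declare a=11 at depth 0
Step 2: declare b=(read a)=11 at depth 0
Step 3: enter scope (depth=1)
Step 4: declare c=88 at depth 1
Visible at query point: a=11 b=11 c=88

Answer: 1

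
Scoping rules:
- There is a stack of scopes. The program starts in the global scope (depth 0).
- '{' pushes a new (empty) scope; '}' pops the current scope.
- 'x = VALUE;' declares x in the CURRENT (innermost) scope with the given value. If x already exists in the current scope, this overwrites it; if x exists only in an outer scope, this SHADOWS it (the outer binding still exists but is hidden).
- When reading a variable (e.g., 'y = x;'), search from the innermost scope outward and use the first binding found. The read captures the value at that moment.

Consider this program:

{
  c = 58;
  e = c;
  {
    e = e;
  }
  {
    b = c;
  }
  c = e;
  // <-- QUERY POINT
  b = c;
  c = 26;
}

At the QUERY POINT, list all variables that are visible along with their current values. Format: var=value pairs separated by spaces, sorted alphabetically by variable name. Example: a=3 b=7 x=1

Step 1: enter scope (depth=1)
Step 2: declare c=58 at depth 1
Step 3: declare e=(read c)=58 at depth 1
Step 4: enter scope (depth=2)
Step 5: declare e=(read e)=58 at depth 2
Step 6: exit scope (depth=1)
Step 7: enter scope (depth=2)
Step 8: declare b=(read c)=58 at depth 2
Step 9: exit scope (depth=1)
Step 10: declare c=(read e)=58 at depth 1
Visible at query point: c=58 e=58

Answer: c=58 e=58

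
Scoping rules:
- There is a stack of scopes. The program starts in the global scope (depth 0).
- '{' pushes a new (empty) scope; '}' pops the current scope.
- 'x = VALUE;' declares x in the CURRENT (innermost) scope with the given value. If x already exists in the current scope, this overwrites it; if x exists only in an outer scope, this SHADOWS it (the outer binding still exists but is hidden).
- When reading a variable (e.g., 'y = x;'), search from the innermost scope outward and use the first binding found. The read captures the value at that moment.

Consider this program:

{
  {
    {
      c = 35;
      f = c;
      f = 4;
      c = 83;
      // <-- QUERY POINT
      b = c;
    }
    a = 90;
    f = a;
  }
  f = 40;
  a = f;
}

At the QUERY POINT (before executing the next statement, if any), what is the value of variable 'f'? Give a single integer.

Answer: 4

Derivation:
Step 1: enter scope (depth=1)
Step 2: enter scope (depth=2)
Step 3: enter scope (depth=3)
Step 4: declare c=35 at depth 3
Step 5: declare f=(read c)=35 at depth 3
Step 6: declare f=4 at depth 3
Step 7: declare c=83 at depth 3
Visible at query point: c=83 f=4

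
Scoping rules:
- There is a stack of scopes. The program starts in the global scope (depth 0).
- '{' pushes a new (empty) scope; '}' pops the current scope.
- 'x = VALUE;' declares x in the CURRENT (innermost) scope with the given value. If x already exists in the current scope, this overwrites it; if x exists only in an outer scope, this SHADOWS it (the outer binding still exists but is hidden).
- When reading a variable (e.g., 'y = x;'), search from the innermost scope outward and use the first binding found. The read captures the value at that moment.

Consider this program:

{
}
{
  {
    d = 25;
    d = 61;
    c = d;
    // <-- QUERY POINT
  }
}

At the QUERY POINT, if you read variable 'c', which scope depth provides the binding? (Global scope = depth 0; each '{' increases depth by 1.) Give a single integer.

Step 1: enter scope (depth=1)
Step 2: exit scope (depth=0)
Step 3: enter scope (depth=1)
Step 4: enter scope (depth=2)
Step 5: declare d=25 at depth 2
Step 6: declare d=61 at depth 2
Step 7: declare c=(read d)=61 at depth 2
Visible at query point: c=61 d=61

Answer: 2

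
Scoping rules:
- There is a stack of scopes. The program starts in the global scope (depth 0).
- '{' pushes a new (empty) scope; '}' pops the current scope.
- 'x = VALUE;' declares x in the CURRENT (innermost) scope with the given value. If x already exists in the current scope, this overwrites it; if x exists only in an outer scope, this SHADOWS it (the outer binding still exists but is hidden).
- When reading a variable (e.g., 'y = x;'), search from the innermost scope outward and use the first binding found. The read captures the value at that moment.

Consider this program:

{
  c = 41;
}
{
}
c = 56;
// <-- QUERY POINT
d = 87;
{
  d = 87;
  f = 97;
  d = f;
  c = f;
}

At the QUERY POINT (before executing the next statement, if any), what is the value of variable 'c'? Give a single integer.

Answer: 56

Derivation:
Step 1: enter scope (depth=1)
Step 2: declare c=41 at depth 1
Step 3: exit scope (depth=0)
Step 4: enter scope (depth=1)
Step 5: exit scope (depth=0)
Step 6: declare c=56 at depth 0
Visible at query point: c=56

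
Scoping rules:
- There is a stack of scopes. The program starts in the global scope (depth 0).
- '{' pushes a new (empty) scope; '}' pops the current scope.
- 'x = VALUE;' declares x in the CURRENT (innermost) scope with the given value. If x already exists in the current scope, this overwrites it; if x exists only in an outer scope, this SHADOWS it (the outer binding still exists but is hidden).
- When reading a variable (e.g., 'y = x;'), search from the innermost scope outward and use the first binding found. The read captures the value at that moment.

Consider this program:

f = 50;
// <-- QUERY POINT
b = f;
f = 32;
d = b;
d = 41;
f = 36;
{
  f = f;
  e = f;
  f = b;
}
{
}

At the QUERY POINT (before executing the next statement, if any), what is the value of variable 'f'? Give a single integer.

Answer: 50

Derivation:
Step 1: declare f=50 at depth 0
Visible at query point: f=50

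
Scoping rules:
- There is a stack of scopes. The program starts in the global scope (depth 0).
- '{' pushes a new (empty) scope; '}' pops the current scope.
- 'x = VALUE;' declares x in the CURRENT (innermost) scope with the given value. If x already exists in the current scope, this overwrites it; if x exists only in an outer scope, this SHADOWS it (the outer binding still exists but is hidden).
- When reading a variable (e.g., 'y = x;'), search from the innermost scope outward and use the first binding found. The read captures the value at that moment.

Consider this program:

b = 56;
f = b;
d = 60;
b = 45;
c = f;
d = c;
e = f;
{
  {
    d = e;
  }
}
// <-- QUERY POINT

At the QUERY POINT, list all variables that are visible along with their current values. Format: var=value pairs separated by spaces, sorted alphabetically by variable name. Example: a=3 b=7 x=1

Step 1: declare b=56 at depth 0
Step 2: declare f=(read b)=56 at depth 0
Step 3: declare d=60 at depth 0
Step 4: declare b=45 at depth 0
Step 5: declare c=(read f)=56 at depth 0
Step 6: declare d=(read c)=56 at depth 0
Step 7: declare e=(read f)=56 at depth 0
Step 8: enter scope (depth=1)
Step 9: enter scope (depth=2)
Step 10: declare d=(read e)=56 at depth 2
Step 11: exit scope (depth=1)
Step 12: exit scope (depth=0)
Visible at query point: b=45 c=56 d=56 e=56 f=56

Answer: b=45 c=56 d=56 e=56 f=56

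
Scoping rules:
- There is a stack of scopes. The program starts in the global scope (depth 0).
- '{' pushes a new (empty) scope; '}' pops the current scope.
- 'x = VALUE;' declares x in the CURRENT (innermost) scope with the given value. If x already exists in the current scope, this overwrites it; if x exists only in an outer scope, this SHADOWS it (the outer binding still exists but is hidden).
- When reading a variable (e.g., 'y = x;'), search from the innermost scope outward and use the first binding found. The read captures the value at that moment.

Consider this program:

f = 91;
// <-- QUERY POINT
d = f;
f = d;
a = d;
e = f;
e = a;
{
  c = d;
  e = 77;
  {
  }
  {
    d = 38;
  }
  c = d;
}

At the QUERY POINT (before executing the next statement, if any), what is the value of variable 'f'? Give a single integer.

Answer: 91

Derivation:
Step 1: declare f=91 at depth 0
Visible at query point: f=91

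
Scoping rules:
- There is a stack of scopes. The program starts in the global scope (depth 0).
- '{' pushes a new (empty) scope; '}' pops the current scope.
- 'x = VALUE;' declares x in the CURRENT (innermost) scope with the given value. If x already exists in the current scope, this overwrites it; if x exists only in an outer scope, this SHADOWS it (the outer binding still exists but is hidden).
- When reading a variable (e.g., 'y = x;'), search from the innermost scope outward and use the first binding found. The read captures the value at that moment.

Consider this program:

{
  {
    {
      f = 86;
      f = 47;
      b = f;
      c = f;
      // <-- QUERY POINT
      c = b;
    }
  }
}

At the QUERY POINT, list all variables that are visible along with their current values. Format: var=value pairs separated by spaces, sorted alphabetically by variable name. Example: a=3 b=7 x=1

Answer: b=47 c=47 f=47

Derivation:
Step 1: enter scope (depth=1)
Step 2: enter scope (depth=2)
Step 3: enter scope (depth=3)
Step 4: declare f=86 at depth 3
Step 5: declare f=47 at depth 3
Step 6: declare b=(read f)=47 at depth 3
Step 7: declare c=(read f)=47 at depth 3
Visible at query point: b=47 c=47 f=47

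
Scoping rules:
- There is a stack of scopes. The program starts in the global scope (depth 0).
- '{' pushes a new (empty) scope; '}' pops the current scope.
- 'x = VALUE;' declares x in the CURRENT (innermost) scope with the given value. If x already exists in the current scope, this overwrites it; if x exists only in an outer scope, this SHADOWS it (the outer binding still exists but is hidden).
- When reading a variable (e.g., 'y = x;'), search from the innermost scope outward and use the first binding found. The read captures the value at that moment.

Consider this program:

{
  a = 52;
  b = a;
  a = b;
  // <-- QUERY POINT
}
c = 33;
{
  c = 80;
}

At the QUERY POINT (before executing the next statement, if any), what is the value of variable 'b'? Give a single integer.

Answer: 52

Derivation:
Step 1: enter scope (depth=1)
Step 2: declare a=52 at depth 1
Step 3: declare b=(read a)=52 at depth 1
Step 4: declare a=(read b)=52 at depth 1
Visible at query point: a=52 b=52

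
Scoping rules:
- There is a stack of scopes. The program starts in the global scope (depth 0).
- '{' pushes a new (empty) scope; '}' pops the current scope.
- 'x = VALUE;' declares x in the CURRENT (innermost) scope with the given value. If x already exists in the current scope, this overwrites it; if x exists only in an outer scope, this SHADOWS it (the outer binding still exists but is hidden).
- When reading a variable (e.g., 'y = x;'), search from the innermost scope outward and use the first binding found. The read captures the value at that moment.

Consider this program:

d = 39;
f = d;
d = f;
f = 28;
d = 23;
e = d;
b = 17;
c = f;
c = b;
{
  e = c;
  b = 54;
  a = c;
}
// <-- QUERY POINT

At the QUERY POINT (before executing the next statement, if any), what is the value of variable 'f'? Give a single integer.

Answer: 28

Derivation:
Step 1: declare d=39 at depth 0
Step 2: declare f=(read d)=39 at depth 0
Step 3: declare d=(read f)=39 at depth 0
Step 4: declare f=28 at depth 0
Step 5: declare d=23 at depth 0
Step 6: declare e=(read d)=23 at depth 0
Step 7: declare b=17 at depth 0
Step 8: declare c=(read f)=28 at depth 0
Step 9: declare c=(read b)=17 at depth 0
Step 10: enter scope (depth=1)
Step 11: declare e=(read c)=17 at depth 1
Step 12: declare b=54 at depth 1
Step 13: declare a=(read c)=17 at depth 1
Step 14: exit scope (depth=0)
Visible at query point: b=17 c=17 d=23 e=23 f=28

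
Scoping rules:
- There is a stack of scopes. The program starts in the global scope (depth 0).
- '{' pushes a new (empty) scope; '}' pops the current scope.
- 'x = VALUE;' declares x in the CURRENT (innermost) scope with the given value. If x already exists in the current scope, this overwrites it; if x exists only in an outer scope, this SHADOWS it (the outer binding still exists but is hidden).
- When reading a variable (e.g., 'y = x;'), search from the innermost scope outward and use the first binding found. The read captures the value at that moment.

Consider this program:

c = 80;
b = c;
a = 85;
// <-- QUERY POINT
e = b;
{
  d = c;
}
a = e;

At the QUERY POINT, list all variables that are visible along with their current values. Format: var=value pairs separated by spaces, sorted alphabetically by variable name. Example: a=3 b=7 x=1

Step 1: declare c=80 at depth 0
Step 2: declare b=(read c)=80 at depth 0
Step 3: declare a=85 at depth 0
Visible at query point: a=85 b=80 c=80

Answer: a=85 b=80 c=80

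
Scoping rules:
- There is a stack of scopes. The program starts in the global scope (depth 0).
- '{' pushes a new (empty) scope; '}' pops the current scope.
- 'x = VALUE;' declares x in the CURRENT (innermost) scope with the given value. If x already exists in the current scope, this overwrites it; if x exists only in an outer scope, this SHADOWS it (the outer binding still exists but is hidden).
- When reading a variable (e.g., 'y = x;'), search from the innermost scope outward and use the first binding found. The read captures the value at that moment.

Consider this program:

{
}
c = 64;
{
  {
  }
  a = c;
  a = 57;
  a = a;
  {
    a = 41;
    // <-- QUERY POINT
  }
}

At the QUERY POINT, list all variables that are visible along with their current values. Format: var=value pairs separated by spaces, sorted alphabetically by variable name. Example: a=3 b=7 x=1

Step 1: enter scope (depth=1)
Step 2: exit scope (depth=0)
Step 3: declare c=64 at depth 0
Step 4: enter scope (depth=1)
Step 5: enter scope (depth=2)
Step 6: exit scope (depth=1)
Step 7: declare a=(read c)=64 at depth 1
Step 8: declare a=57 at depth 1
Step 9: declare a=(read a)=57 at depth 1
Step 10: enter scope (depth=2)
Step 11: declare a=41 at depth 2
Visible at query point: a=41 c=64

Answer: a=41 c=64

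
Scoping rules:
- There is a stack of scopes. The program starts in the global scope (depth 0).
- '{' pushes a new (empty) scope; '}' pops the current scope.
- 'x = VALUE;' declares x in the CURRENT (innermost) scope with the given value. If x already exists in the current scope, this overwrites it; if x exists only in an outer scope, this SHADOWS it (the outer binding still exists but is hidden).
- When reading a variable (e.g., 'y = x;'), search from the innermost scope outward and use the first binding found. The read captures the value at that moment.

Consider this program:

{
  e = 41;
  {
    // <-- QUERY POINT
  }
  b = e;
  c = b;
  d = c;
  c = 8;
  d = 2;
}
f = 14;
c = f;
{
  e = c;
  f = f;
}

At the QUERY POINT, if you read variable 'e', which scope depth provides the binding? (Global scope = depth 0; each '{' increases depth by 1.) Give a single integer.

Answer: 1

Derivation:
Step 1: enter scope (depth=1)
Step 2: declare e=41 at depth 1
Step 3: enter scope (depth=2)
Visible at query point: e=41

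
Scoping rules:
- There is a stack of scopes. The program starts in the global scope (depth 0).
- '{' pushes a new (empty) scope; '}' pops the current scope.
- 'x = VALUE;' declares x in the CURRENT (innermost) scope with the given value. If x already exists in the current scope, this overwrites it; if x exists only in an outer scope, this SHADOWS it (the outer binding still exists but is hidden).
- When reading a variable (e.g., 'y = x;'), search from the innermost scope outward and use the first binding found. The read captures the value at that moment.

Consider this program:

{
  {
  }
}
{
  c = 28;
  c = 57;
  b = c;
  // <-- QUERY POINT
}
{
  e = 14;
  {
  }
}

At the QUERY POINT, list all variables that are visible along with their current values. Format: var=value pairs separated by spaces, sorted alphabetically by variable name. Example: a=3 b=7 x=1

Step 1: enter scope (depth=1)
Step 2: enter scope (depth=2)
Step 3: exit scope (depth=1)
Step 4: exit scope (depth=0)
Step 5: enter scope (depth=1)
Step 6: declare c=28 at depth 1
Step 7: declare c=57 at depth 1
Step 8: declare b=(read c)=57 at depth 1
Visible at query point: b=57 c=57

Answer: b=57 c=57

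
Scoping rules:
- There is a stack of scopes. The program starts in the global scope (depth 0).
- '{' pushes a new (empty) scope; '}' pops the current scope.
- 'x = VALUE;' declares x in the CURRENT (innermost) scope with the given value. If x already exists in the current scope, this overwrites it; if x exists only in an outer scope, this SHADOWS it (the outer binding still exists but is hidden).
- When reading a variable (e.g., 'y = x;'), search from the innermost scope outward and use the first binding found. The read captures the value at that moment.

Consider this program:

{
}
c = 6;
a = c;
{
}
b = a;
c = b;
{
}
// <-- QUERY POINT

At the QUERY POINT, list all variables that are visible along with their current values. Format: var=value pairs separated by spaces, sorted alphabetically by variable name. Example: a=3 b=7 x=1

Step 1: enter scope (depth=1)
Step 2: exit scope (depth=0)
Step 3: declare c=6 at depth 0
Step 4: declare a=(read c)=6 at depth 0
Step 5: enter scope (depth=1)
Step 6: exit scope (depth=0)
Step 7: declare b=(read a)=6 at depth 0
Step 8: declare c=(read b)=6 at depth 0
Step 9: enter scope (depth=1)
Step 10: exit scope (depth=0)
Visible at query point: a=6 b=6 c=6

Answer: a=6 b=6 c=6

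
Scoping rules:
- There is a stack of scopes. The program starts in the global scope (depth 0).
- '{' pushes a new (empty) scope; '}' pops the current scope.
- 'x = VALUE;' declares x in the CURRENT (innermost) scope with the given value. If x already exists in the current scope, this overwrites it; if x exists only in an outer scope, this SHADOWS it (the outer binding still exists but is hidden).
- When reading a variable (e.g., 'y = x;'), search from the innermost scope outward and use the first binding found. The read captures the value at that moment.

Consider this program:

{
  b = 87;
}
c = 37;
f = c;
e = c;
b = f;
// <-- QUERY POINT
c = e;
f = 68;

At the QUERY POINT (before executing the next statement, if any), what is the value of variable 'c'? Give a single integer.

Step 1: enter scope (depth=1)
Step 2: declare b=87 at depth 1
Step 3: exit scope (depth=0)
Step 4: declare c=37 at depth 0
Step 5: declare f=(read c)=37 at depth 0
Step 6: declare e=(read c)=37 at depth 0
Step 7: declare b=(read f)=37 at depth 0
Visible at query point: b=37 c=37 e=37 f=37

Answer: 37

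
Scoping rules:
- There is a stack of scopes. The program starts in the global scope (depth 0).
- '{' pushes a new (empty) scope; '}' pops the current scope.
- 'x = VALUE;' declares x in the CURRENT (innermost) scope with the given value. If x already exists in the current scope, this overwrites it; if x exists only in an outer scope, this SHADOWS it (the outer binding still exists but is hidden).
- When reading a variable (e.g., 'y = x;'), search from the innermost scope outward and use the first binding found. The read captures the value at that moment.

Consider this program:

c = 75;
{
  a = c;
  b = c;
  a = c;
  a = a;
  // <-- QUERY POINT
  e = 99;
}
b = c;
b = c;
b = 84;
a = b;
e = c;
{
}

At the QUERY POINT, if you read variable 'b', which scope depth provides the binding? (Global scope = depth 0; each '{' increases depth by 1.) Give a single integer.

Step 1: declare c=75 at depth 0
Step 2: enter scope (depth=1)
Step 3: declare a=(read c)=75 at depth 1
Step 4: declare b=(read c)=75 at depth 1
Step 5: declare a=(read c)=75 at depth 1
Step 6: declare a=(read a)=75 at depth 1
Visible at query point: a=75 b=75 c=75

Answer: 1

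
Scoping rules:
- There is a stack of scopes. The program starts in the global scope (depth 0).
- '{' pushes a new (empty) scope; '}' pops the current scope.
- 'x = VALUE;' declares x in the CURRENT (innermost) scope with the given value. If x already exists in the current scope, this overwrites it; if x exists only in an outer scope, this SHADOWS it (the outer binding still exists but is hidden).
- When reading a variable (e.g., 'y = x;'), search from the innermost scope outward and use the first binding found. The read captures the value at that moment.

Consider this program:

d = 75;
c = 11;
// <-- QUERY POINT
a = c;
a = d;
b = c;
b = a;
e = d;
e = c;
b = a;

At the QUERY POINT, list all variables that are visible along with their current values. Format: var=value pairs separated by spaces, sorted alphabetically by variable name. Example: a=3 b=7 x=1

Step 1: declare d=75 at depth 0
Step 2: declare c=11 at depth 0
Visible at query point: c=11 d=75

Answer: c=11 d=75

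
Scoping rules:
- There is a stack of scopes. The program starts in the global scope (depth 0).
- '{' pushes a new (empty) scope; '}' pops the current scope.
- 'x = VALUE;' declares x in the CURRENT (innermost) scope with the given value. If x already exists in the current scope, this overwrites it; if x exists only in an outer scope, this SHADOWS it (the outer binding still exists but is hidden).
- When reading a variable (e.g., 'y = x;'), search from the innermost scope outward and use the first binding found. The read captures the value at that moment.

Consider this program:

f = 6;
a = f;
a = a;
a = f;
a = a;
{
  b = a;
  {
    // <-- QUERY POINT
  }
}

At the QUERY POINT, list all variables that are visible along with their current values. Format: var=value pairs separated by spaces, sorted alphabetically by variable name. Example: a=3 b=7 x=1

Step 1: declare f=6 at depth 0
Step 2: declare a=(read f)=6 at depth 0
Step 3: declare a=(read a)=6 at depth 0
Step 4: declare a=(read f)=6 at depth 0
Step 5: declare a=(read a)=6 at depth 0
Step 6: enter scope (depth=1)
Step 7: declare b=(read a)=6 at depth 1
Step 8: enter scope (depth=2)
Visible at query point: a=6 b=6 f=6

Answer: a=6 b=6 f=6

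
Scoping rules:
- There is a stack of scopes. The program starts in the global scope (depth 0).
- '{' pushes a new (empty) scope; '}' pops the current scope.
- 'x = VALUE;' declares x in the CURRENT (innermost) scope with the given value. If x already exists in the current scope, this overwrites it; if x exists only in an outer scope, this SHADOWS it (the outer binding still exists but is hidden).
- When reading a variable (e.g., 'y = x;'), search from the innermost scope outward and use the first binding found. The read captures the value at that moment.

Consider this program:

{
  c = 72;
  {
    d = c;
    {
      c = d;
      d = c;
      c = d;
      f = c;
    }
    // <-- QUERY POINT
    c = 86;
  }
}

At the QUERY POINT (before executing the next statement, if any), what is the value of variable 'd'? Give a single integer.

Answer: 72

Derivation:
Step 1: enter scope (depth=1)
Step 2: declare c=72 at depth 1
Step 3: enter scope (depth=2)
Step 4: declare d=(read c)=72 at depth 2
Step 5: enter scope (depth=3)
Step 6: declare c=(read d)=72 at depth 3
Step 7: declare d=(read c)=72 at depth 3
Step 8: declare c=(read d)=72 at depth 3
Step 9: declare f=(read c)=72 at depth 3
Step 10: exit scope (depth=2)
Visible at query point: c=72 d=72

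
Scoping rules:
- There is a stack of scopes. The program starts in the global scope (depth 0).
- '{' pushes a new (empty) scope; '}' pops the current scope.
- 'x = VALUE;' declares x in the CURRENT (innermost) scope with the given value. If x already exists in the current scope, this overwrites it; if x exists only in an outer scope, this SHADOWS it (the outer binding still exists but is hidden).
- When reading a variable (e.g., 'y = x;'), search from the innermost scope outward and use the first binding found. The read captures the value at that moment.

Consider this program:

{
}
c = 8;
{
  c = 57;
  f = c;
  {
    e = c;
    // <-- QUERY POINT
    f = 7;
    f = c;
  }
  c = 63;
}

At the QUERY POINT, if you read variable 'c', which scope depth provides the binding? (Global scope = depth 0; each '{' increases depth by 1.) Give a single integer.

Step 1: enter scope (depth=1)
Step 2: exit scope (depth=0)
Step 3: declare c=8 at depth 0
Step 4: enter scope (depth=1)
Step 5: declare c=57 at depth 1
Step 6: declare f=(read c)=57 at depth 1
Step 7: enter scope (depth=2)
Step 8: declare e=(read c)=57 at depth 2
Visible at query point: c=57 e=57 f=57

Answer: 1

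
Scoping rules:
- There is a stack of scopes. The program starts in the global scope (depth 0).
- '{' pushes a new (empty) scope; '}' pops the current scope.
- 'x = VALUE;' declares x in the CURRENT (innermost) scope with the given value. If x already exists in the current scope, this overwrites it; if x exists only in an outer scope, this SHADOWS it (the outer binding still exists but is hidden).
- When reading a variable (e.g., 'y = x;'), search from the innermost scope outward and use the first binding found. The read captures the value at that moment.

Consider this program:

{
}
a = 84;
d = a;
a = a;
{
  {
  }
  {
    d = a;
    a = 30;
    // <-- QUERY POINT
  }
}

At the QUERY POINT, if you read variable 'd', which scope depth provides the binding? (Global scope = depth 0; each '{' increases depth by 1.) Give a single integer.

Answer: 2

Derivation:
Step 1: enter scope (depth=1)
Step 2: exit scope (depth=0)
Step 3: declare a=84 at depth 0
Step 4: declare d=(read a)=84 at depth 0
Step 5: declare a=(read a)=84 at depth 0
Step 6: enter scope (depth=1)
Step 7: enter scope (depth=2)
Step 8: exit scope (depth=1)
Step 9: enter scope (depth=2)
Step 10: declare d=(read a)=84 at depth 2
Step 11: declare a=30 at depth 2
Visible at query point: a=30 d=84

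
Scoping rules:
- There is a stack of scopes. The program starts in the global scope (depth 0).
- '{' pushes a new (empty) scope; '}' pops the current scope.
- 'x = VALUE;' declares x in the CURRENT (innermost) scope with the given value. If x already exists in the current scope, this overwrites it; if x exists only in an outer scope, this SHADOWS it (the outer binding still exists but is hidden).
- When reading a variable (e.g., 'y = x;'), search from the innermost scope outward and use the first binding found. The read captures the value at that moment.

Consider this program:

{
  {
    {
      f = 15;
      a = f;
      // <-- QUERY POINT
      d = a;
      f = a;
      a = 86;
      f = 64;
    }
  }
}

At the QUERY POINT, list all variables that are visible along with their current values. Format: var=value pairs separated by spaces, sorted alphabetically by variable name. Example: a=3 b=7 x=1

Answer: a=15 f=15

Derivation:
Step 1: enter scope (depth=1)
Step 2: enter scope (depth=2)
Step 3: enter scope (depth=3)
Step 4: declare f=15 at depth 3
Step 5: declare a=(read f)=15 at depth 3
Visible at query point: a=15 f=15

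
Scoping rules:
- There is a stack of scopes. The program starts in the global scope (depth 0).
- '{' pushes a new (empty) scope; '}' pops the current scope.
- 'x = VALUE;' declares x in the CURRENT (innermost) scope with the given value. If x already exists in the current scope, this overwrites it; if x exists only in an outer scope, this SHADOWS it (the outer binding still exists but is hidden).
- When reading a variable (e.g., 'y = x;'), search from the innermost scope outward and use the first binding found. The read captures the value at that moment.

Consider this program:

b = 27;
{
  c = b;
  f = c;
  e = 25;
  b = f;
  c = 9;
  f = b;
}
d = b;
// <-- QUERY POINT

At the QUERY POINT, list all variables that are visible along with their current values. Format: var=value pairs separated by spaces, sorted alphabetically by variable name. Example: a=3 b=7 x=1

Step 1: declare b=27 at depth 0
Step 2: enter scope (depth=1)
Step 3: declare c=(read b)=27 at depth 1
Step 4: declare f=(read c)=27 at depth 1
Step 5: declare e=25 at depth 1
Step 6: declare b=(read f)=27 at depth 1
Step 7: declare c=9 at depth 1
Step 8: declare f=(read b)=27 at depth 1
Step 9: exit scope (depth=0)
Step 10: declare d=(read b)=27 at depth 0
Visible at query point: b=27 d=27

Answer: b=27 d=27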